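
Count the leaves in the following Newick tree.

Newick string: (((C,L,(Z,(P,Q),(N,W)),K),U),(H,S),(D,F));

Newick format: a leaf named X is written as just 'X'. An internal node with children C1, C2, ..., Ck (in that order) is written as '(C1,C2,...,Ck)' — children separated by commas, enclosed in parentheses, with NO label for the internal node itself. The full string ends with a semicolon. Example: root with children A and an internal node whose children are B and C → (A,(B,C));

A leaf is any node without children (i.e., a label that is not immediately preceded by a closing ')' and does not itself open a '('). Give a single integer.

Newick: (((C,L,(Z,(P,Q),(N,W)),K),U),(H,S),(D,F));
Scan left-to-right; a leaf is any maximal label run not followed by '(':
  pos 3: leaf 'C' → count = 1
  pos 5: leaf 'L' → count = 2
  pos 8: leaf 'Z' → count = 3
  pos 11: leaf 'P' → count = 4
  pos 13: leaf 'Q' → count = 5
  pos 17: leaf 'N' → count = 6
  pos 19: leaf 'W' → count = 7
  pos 23: leaf 'K' → count = 8
  pos 26: leaf 'U' → count = 9
  pos 30: leaf 'H' → count = 10
  pos 32: leaf 'S' → count = 11
  pos 36: leaf 'D' → count = 12
  pos 38: leaf 'F' → count = 13
Total leaves: 13

Answer: 13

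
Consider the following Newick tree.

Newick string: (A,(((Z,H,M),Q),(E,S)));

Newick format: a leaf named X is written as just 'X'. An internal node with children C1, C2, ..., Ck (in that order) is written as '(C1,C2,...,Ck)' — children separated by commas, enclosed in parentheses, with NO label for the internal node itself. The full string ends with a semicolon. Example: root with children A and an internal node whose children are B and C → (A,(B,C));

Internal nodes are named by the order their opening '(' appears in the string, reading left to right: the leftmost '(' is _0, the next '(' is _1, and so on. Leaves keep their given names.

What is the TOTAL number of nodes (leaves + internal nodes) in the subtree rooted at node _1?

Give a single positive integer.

Newick: (A,(((Z,H,M),Q),(E,S)));
Locate _1: it is the '(' at position 3 (the 2nd '(' reading left to right).
Query: subtree rooted at _1
_1: subtree_size = 1 + 9
  _2: subtree_size = 1 + 5
    _3: subtree_size = 1 + 3
      Z: subtree_size = 1 + 0
      H: subtree_size = 1 + 0
      M: subtree_size = 1 + 0
    Q: subtree_size = 1 + 0
  _4: subtree_size = 1 + 2
    E: subtree_size = 1 + 0
    S: subtree_size = 1 + 0
Total subtree size of _1: 10

Answer: 10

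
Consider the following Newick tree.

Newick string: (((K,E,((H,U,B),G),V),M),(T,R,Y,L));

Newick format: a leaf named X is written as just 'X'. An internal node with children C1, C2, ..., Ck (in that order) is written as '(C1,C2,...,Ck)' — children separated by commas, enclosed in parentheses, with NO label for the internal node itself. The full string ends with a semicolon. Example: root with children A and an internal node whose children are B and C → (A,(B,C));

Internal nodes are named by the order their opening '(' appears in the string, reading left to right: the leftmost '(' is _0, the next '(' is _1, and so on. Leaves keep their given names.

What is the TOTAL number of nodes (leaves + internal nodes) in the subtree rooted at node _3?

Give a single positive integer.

Answer: 6

Derivation:
Newick: (((K,E,((H,U,B),G),V),M),(T,R,Y,L));
Locate _3: it is the '(' at position 7 (the 4th '(' reading left to right).
Query: subtree rooted at _3
_3: subtree_size = 1 + 5
  _4: subtree_size = 1 + 3
    H: subtree_size = 1 + 0
    U: subtree_size = 1 + 0
    B: subtree_size = 1 + 0
  G: subtree_size = 1 + 0
Total subtree size of _3: 6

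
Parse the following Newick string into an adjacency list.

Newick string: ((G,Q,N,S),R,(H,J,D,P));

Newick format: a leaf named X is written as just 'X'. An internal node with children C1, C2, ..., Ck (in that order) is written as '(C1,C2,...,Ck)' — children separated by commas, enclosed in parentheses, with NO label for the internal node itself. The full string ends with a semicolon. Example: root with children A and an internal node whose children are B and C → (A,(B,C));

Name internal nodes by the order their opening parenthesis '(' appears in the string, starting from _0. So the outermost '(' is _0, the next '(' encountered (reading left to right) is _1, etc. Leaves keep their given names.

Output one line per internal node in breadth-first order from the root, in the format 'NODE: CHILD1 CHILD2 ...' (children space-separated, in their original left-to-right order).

Input: ((G,Q,N,S),R,(H,J,D,P));
Scanning left-to-right, naming '(' by encounter order:
  pos 0: '(' -> open internal node _0 (depth 1)
  pos 1: '(' -> open internal node _1 (depth 2)
  pos 9: ')' -> close internal node _1 (now at depth 1)
  pos 13: '(' -> open internal node _2 (depth 2)
  pos 21: ')' -> close internal node _2 (now at depth 1)
  pos 22: ')' -> close internal node _0 (now at depth 0)
Total internal nodes: 3
BFS adjacency from root:
  _0: _1 R _2
  _1: G Q N S
  _2: H J D P

Answer: _0: _1 R _2
_1: G Q N S
_2: H J D P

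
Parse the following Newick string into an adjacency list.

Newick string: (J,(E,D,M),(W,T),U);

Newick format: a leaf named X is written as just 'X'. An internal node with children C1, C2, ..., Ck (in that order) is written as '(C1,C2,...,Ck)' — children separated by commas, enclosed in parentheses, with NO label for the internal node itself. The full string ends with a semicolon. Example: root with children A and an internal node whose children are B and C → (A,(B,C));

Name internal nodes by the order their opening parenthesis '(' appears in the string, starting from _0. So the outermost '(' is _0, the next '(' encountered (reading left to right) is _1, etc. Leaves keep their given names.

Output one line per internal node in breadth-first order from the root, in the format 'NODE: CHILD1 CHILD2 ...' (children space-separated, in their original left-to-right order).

Answer: _0: J _1 _2 U
_1: E D M
_2: W T

Derivation:
Input: (J,(E,D,M),(W,T),U);
Scanning left-to-right, naming '(' by encounter order:
  pos 0: '(' -> open internal node _0 (depth 1)
  pos 3: '(' -> open internal node _1 (depth 2)
  pos 9: ')' -> close internal node _1 (now at depth 1)
  pos 11: '(' -> open internal node _2 (depth 2)
  pos 15: ')' -> close internal node _2 (now at depth 1)
  pos 18: ')' -> close internal node _0 (now at depth 0)
Total internal nodes: 3
BFS adjacency from root:
  _0: J _1 _2 U
  _1: E D M
  _2: W T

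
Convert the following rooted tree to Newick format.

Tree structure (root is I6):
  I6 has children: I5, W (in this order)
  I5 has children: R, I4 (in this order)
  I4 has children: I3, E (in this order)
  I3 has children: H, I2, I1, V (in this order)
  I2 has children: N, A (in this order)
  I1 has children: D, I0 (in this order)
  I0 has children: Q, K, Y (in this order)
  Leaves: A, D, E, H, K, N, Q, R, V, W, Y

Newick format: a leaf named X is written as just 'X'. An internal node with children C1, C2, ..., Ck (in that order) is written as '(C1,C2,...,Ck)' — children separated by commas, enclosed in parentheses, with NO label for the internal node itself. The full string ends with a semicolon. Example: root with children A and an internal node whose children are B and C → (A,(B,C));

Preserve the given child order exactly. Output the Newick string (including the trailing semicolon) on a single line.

internal I6 with children ['I5', 'W']
  internal I5 with children ['R', 'I4']
    leaf 'R' → 'R'
    internal I4 with children ['I3', 'E']
      internal I3 with children ['H', 'I2', 'I1', 'V']
        leaf 'H' → 'H'
        internal I2 with children ['N', 'A']
          leaf 'N' → 'N'
          leaf 'A' → 'A'
        → '(N,A)'
        internal I1 with children ['D', 'I0']
          leaf 'D' → 'D'
          internal I0 with children ['Q', 'K', 'Y']
            leaf 'Q' → 'Q'
            leaf 'K' → 'K'
            leaf 'Y' → 'Y'
          → '(Q,K,Y)'
        → '(D,(Q,K,Y))'
        leaf 'V' → 'V'
      → '(H,(N,A),(D,(Q,K,Y)),V)'
      leaf 'E' → 'E'
    → '((H,(N,A),(D,(Q,K,Y)),V),E)'
  → '(R,((H,(N,A),(D,(Q,K,Y)),V),E))'
  leaf 'W' → 'W'
→ '((R,((H,(N,A),(D,(Q,K,Y)),V),E)),W)'
Final: ((R,((H,(N,A),(D,(Q,K,Y)),V),E)),W);

Answer: ((R,((H,(N,A),(D,(Q,K,Y)),V),E)),W);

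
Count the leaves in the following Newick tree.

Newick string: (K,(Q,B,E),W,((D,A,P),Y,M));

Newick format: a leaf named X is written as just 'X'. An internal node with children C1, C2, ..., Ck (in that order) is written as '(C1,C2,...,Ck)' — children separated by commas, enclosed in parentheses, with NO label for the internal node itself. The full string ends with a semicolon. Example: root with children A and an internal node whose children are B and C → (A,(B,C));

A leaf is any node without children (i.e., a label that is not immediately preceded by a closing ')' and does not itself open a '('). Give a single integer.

Answer: 10

Derivation:
Newick: (K,(Q,B,E),W,((D,A,P),Y,M));
Scan left-to-right; a leaf is any maximal label run not followed by '(':
  pos 1: leaf 'K' → count = 1
  pos 4: leaf 'Q' → count = 2
  pos 6: leaf 'B' → count = 3
  pos 8: leaf 'E' → count = 4
  pos 11: leaf 'W' → count = 5
  pos 15: leaf 'D' → count = 6
  pos 17: leaf 'A' → count = 7
  pos 19: leaf 'P' → count = 8
  pos 22: leaf 'Y' → count = 9
  pos 24: leaf 'M' → count = 10
Total leaves: 10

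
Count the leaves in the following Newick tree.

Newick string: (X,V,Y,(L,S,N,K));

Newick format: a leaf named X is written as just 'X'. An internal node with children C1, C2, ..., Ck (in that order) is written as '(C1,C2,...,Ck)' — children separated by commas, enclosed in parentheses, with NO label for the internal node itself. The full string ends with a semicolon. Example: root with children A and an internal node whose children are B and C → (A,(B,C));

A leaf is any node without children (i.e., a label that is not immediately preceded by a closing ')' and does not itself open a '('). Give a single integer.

Answer: 7

Derivation:
Newick: (X,V,Y,(L,S,N,K));
Scan left-to-right; a leaf is any maximal label run not followed by '(':
  pos 1: leaf 'X' → count = 1
  pos 3: leaf 'V' → count = 2
  pos 5: leaf 'Y' → count = 3
  pos 8: leaf 'L' → count = 4
  pos 10: leaf 'S' → count = 5
  pos 12: leaf 'N' → count = 6
  pos 14: leaf 'K' → count = 7
Total leaves: 7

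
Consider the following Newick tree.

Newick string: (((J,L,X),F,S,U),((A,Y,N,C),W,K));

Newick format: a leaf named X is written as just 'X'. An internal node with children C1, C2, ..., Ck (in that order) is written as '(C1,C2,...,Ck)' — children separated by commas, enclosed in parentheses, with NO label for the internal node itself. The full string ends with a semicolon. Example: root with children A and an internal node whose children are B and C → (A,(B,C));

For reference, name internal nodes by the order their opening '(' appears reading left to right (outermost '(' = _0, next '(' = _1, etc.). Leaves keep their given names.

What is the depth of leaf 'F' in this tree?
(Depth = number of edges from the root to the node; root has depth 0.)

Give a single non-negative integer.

Answer: 2

Derivation:
Newick: (((J,L,X),F,S,U),((A,Y,N,C),W,K));
Naming internals by '(' encounter order: outermost '(' = _0, next = _1, ...
Query node: F
Path from root: _0 -> _1 -> F
Depth of F: 2 (number of edges from root)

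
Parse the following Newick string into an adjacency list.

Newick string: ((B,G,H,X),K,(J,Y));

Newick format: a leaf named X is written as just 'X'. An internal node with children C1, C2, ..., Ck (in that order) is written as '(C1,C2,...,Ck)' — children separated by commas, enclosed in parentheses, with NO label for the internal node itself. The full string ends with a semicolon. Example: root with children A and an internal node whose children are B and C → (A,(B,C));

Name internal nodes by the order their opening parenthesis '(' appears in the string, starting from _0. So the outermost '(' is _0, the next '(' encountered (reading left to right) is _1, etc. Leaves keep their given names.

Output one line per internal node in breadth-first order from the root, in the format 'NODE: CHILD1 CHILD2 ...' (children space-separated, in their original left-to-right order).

Input: ((B,G,H,X),K,(J,Y));
Scanning left-to-right, naming '(' by encounter order:
  pos 0: '(' -> open internal node _0 (depth 1)
  pos 1: '(' -> open internal node _1 (depth 2)
  pos 9: ')' -> close internal node _1 (now at depth 1)
  pos 13: '(' -> open internal node _2 (depth 2)
  pos 17: ')' -> close internal node _2 (now at depth 1)
  pos 18: ')' -> close internal node _0 (now at depth 0)
Total internal nodes: 3
BFS adjacency from root:
  _0: _1 K _2
  _1: B G H X
  _2: J Y

Answer: _0: _1 K _2
_1: B G H X
_2: J Y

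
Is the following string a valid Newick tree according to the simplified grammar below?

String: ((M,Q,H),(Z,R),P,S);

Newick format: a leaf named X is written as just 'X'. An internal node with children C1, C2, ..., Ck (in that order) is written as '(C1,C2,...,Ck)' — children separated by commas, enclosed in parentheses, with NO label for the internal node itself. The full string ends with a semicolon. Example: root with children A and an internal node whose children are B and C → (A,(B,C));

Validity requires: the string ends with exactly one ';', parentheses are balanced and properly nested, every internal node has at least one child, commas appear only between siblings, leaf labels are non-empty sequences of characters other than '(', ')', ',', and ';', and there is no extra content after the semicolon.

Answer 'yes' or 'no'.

Answer: yes

Derivation:
Input: ((M,Q,H),(Z,R),P,S);
Paren balance: 3 '(' vs 3 ')' OK
Ends with single ';': True
Full parse: OK
Valid: True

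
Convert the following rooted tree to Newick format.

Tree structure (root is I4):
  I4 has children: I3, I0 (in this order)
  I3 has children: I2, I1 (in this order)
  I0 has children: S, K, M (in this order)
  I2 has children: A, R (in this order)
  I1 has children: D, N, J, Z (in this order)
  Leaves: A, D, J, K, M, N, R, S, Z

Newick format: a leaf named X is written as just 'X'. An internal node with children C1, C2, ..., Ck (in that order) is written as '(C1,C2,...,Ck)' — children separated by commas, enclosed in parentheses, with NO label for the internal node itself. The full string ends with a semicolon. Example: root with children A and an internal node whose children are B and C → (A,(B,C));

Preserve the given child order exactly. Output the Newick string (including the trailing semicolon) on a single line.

Answer: (((A,R),(D,N,J,Z)),(S,K,M));

Derivation:
internal I4 with children ['I3', 'I0']
  internal I3 with children ['I2', 'I1']
    internal I2 with children ['A', 'R']
      leaf 'A' → 'A'
      leaf 'R' → 'R'
    → '(A,R)'
    internal I1 with children ['D', 'N', 'J', 'Z']
      leaf 'D' → 'D'
      leaf 'N' → 'N'
      leaf 'J' → 'J'
      leaf 'Z' → 'Z'
    → '(D,N,J,Z)'
  → '((A,R),(D,N,J,Z))'
  internal I0 with children ['S', 'K', 'M']
    leaf 'S' → 'S'
    leaf 'K' → 'K'
    leaf 'M' → 'M'
  → '(S,K,M)'
→ '(((A,R),(D,N,J,Z)),(S,K,M))'
Final: (((A,R),(D,N,J,Z)),(S,K,M));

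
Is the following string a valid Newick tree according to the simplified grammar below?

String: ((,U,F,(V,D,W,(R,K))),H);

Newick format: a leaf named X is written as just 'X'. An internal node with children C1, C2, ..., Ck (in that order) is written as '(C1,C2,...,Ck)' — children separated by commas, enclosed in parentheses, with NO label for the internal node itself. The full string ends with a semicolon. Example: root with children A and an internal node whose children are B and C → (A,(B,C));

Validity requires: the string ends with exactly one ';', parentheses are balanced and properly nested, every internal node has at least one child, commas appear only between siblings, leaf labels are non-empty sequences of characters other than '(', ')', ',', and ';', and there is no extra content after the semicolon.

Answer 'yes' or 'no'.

Input: ((,U,F,(V,D,W,(R,K))),H);
Paren balance: 4 '(' vs 4 ')' OK
Ends with single ';': True
Full parse: FAILS (empty leaf label at pos 2)
Valid: False

Answer: no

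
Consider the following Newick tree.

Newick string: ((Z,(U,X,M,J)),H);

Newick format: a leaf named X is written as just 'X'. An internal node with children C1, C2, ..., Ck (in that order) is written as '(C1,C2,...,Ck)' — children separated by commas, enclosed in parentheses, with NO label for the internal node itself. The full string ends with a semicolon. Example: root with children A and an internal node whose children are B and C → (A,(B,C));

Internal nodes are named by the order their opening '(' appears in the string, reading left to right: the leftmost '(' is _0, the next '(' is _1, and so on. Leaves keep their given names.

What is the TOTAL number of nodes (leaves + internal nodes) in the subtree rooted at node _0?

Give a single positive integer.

Newick: ((Z,(U,X,M,J)),H);
Locate _0: it is the '(' at position 0 (the 1st '(' reading left to right).
Query: subtree rooted at _0
_0: subtree_size = 1 + 8
  _1: subtree_size = 1 + 6
    Z: subtree_size = 1 + 0
    _2: subtree_size = 1 + 4
      U: subtree_size = 1 + 0
      X: subtree_size = 1 + 0
      M: subtree_size = 1 + 0
      J: subtree_size = 1 + 0
  H: subtree_size = 1 + 0
Total subtree size of _0: 9

Answer: 9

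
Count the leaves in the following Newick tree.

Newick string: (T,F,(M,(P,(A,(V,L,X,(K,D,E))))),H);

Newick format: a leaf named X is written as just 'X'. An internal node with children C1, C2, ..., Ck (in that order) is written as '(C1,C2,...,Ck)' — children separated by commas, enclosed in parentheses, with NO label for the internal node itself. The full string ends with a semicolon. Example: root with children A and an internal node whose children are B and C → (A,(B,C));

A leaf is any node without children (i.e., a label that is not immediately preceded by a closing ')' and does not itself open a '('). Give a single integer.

Newick: (T,F,(M,(P,(A,(V,L,X,(K,D,E))))),H);
Scan left-to-right; a leaf is any maximal label run not followed by '(':
  pos 1: leaf 'T' → count = 1
  pos 3: leaf 'F' → count = 2
  pos 6: leaf 'M' → count = 3
  pos 9: leaf 'P' → count = 4
  pos 12: leaf 'A' → count = 5
  pos 15: leaf 'V' → count = 6
  pos 17: leaf 'L' → count = 7
  pos 19: leaf 'X' → count = 8
  pos 22: leaf 'K' → count = 9
  pos 24: leaf 'D' → count = 10
  pos 26: leaf 'E' → count = 11
  pos 33: leaf 'H' → count = 12
Total leaves: 12

Answer: 12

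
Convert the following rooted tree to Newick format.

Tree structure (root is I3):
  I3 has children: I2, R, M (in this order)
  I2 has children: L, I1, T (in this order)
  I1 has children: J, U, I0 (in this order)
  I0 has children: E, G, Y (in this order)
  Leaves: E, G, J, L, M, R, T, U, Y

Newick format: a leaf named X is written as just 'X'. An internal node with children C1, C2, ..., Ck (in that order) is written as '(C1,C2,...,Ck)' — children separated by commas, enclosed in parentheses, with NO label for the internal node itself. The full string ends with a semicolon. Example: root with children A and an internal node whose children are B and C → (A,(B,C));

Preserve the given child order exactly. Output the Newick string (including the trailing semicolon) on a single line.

internal I3 with children ['I2', 'R', 'M']
  internal I2 with children ['L', 'I1', 'T']
    leaf 'L' → 'L'
    internal I1 with children ['J', 'U', 'I0']
      leaf 'J' → 'J'
      leaf 'U' → 'U'
      internal I0 with children ['E', 'G', 'Y']
        leaf 'E' → 'E'
        leaf 'G' → 'G'
        leaf 'Y' → 'Y'
      → '(E,G,Y)'
    → '(J,U,(E,G,Y))'
    leaf 'T' → 'T'
  → '(L,(J,U,(E,G,Y)),T)'
  leaf 'R' → 'R'
  leaf 'M' → 'M'
→ '((L,(J,U,(E,G,Y)),T),R,M)'
Final: ((L,(J,U,(E,G,Y)),T),R,M);

Answer: ((L,(J,U,(E,G,Y)),T),R,M);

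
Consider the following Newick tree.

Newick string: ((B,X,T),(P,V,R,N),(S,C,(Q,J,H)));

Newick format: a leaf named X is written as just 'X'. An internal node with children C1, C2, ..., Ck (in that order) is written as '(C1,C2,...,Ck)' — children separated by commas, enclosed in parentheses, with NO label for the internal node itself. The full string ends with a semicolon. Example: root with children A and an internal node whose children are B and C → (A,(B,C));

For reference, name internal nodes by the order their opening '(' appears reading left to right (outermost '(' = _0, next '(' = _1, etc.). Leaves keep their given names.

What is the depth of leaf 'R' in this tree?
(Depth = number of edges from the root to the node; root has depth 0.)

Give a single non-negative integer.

Answer: 2

Derivation:
Newick: ((B,X,T),(P,V,R,N),(S,C,(Q,J,H)));
Naming internals by '(' encounter order: outermost '(' = _0, next = _1, ...
Query node: R
Path from root: _0 -> _2 -> R
Depth of R: 2 (number of edges from root)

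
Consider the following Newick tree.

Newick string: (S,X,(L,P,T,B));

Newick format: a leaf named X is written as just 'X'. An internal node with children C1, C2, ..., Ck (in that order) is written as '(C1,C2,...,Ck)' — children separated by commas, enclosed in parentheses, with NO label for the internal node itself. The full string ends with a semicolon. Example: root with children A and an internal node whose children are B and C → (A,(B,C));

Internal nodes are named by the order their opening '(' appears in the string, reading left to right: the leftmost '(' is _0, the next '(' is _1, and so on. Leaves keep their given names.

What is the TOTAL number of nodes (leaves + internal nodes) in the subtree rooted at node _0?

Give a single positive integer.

Newick: (S,X,(L,P,T,B));
Locate _0: it is the '(' at position 0 (the 1st '(' reading left to right).
Query: subtree rooted at _0
_0: subtree_size = 1 + 7
  S: subtree_size = 1 + 0
  X: subtree_size = 1 + 0
  _1: subtree_size = 1 + 4
    L: subtree_size = 1 + 0
    P: subtree_size = 1 + 0
    T: subtree_size = 1 + 0
    B: subtree_size = 1 + 0
Total subtree size of _0: 8

Answer: 8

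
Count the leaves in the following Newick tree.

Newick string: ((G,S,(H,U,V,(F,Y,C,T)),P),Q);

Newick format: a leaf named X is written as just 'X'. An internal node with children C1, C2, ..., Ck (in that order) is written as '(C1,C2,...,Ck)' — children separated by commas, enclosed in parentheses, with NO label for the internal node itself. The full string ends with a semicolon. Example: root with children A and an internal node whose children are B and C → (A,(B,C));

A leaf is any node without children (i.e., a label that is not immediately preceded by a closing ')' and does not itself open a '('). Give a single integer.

Answer: 11

Derivation:
Newick: ((G,S,(H,U,V,(F,Y,C,T)),P),Q);
Scan left-to-right; a leaf is any maximal label run not followed by '(':
  pos 2: leaf 'G' → count = 1
  pos 4: leaf 'S' → count = 2
  pos 7: leaf 'H' → count = 3
  pos 9: leaf 'U' → count = 4
  pos 11: leaf 'V' → count = 5
  pos 14: leaf 'F' → count = 6
  pos 16: leaf 'Y' → count = 7
  pos 18: leaf 'C' → count = 8
  pos 20: leaf 'T' → count = 9
  pos 24: leaf 'P' → count = 10
  pos 27: leaf 'Q' → count = 11
Total leaves: 11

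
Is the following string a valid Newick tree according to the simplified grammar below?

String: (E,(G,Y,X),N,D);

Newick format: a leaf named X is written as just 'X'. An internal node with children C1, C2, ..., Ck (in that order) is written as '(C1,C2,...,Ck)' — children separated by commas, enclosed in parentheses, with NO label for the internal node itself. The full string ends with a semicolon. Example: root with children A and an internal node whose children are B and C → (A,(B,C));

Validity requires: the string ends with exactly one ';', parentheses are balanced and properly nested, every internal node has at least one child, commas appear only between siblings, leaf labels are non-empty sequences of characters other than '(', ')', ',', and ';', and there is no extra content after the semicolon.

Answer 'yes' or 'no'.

Input: (E,(G,Y,X),N,D);
Paren balance: 2 '(' vs 2 ')' OK
Ends with single ';': True
Full parse: OK
Valid: True

Answer: yes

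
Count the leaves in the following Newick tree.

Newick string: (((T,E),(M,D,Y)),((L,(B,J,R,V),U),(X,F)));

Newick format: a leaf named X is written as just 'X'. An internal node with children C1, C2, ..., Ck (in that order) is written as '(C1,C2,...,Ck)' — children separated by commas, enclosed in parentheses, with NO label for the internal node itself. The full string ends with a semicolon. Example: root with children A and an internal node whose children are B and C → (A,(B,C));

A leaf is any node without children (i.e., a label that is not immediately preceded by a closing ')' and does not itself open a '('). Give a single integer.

Newick: (((T,E),(M,D,Y)),((L,(B,J,R,V),U),(X,F)));
Scan left-to-right; a leaf is any maximal label run not followed by '(':
  pos 3: leaf 'T' → count = 1
  pos 5: leaf 'E' → count = 2
  pos 9: leaf 'M' → count = 3
  pos 11: leaf 'D' → count = 4
  pos 13: leaf 'Y' → count = 5
  pos 19: leaf 'L' → count = 6
  pos 22: leaf 'B' → count = 7
  pos 24: leaf 'J' → count = 8
  pos 26: leaf 'R' → count = 9
  pos 28: leaf 'V' → count = 10
  pos 31: leaf 'U' → count = 11
  pos 35: leaf 'X' → count = 12
  pos 37: leaf 'F' → count = 13
Total leaves: 13

Answer: 13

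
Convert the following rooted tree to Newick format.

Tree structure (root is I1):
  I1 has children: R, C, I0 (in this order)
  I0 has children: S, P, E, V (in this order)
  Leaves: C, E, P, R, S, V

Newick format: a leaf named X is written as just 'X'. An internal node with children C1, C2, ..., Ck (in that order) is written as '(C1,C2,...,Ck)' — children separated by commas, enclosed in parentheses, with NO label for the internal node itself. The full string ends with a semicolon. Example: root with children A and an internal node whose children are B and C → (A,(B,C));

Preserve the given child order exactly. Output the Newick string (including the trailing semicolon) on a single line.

internal I1 with children ['R', 'C', 'I0']
  leaf 'R' → 'R'
  leaf 'C' → 'C'
  internal I0 with children ['S', 'P', 'E', 'V']
    leaf 'S' → 'S'
    leaf 'P' → 'P'
    leaf 'E' → 'E'
    leaf 'V' → 'V'
  → '(S,P,E,V)'
→ '(R,C,(S,P,E,V))'
Final: (R,C,(S,P,E,V));

Answer: (R,C,(S,P,E,V));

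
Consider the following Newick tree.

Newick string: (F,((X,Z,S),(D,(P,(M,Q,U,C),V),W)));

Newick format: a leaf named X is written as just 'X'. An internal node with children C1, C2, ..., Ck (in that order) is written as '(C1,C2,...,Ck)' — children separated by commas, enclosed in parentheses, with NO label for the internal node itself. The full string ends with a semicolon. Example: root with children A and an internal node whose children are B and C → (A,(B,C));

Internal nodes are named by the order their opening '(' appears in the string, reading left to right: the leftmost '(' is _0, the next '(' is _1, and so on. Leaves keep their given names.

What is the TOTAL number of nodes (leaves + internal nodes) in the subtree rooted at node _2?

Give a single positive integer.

Answer: 4

Derivation:
Newick: (F,((X,Z,S),(D,(P,(M,Q,U,C),V),W)));
Locate _2: it is the '(' at position 4 (the 3rd '(' reading left to right).
Query: subtree rooted at _2
_2: subtree_size = 1 + 3
  X: subtree_size = 1 + 0
  Z: subtree_size = 1 + 0
  S: subtree_size = 1 + 0
Total subtree size of _2: 4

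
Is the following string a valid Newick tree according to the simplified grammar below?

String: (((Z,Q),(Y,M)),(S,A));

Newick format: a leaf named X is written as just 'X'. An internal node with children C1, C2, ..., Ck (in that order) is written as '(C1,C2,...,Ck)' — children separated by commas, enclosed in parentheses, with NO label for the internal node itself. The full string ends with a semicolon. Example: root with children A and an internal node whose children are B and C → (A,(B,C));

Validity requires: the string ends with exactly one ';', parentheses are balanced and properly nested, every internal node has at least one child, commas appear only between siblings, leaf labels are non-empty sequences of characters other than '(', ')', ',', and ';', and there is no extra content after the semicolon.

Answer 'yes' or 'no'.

Answer: yes

Derivation:
Input: (((Z,Q),(Y,M)),(S,A));
Paren balance: 5 '(' vs 5 ')' OK
Ends with single ';': True
Full parse: OK
Valid: True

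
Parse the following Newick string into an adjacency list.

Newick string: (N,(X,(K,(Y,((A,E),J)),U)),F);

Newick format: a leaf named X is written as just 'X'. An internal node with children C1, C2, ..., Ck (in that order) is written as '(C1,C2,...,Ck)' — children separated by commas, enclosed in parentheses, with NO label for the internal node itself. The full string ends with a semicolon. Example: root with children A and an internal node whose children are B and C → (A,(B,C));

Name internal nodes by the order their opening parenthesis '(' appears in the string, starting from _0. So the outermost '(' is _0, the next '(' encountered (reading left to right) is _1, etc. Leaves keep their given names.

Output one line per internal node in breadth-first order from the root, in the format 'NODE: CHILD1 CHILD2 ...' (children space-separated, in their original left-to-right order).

Answer: _0: N _1 F
_1: X _2
_2: K _3 U
_3: Y _4
_4: _5 J
_5: A E

Derivation:
Input: (N,(X,(K,(Y,((A,E),J)),U)),F);
Scanning left-to-right, naming '(' by encounter order:
  pos 0: '(' -> open internal node _0 (depth 1)
  pos 3: '(' -> open internal node _1 (depth 2)
  pos 6: '(' -> open internal node _2 (depth 3)
  pos 9: '(' -> open internal node _3 (depth 4)
  pos 12: '(' -> open internal node _4 (depth 5)
  pos 13: '(' -> open internal node _5 (depth 6)
  pos 17: ')' -> close internal node _5 (now at depth 5)
  pos 20: ')' -> close internal node _4 (now at depth 4)
  pos 21: ')' -> close internal node _3 (now at depth 3)
  pos 24: ')' -> close internal node _2 (now at depth 2)
  pos 25: ')' -> close internal node _1 (now at depth 1)
  pos 28: ')' -> close internal node _0 (now at depth 0)
Total internal nodes: 6
BFS adjacency from root:
  _0: N _1 F
  _1: X _2
  _2: K _3 U
  _3: Y _4
  _4: _5 J
  _5: A E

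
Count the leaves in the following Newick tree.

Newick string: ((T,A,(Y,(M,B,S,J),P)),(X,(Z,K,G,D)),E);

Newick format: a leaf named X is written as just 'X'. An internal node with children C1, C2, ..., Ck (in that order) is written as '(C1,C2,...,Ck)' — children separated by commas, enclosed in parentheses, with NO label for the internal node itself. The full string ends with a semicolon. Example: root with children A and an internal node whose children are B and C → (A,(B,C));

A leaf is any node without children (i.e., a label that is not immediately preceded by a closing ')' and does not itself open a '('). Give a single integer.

Answer: 14

Derivation:
Newick: ((T,A,(Y,(M,B,S,J),P)),(X,(Z,K,G,D)),E);
Scan left-to-right; a leaf is any maximal label run not followed by '(':
  pos 2: leaf 'T' → count = 1
  pos 4: leaf 'A' → count = 2
  pos 7: leaf 'Y' → count = 3
  pos 10: leaf 'M' → count = 4
  pos 12: leaf 'B' → count = 5
  pos 14: leaf 'S' → count = 6
  pos 16: leaf 'J' → count = 7
  pos 19: leaf 'P' → count = 8
  pos 24: leaf 'X' → count = 9
  pos 27: leaf 'Z' → count = 10
  pos 29: leaf 'K' → count = 11
  pos 31: leaf 'G' → count = 12
  pos 33: leaf 'D' → count = 13
  pos 37: leaf 'E' → count = 14
Total leaves: 14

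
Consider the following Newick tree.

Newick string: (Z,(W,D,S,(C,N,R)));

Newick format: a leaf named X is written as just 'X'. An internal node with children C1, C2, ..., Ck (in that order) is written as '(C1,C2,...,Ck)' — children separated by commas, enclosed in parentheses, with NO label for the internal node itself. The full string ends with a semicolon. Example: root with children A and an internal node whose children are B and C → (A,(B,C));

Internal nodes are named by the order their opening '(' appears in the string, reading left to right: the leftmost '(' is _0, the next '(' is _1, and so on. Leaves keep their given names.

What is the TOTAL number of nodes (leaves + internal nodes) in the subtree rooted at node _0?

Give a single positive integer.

Answer: 10

Derivation:
Newick: (Z,(W,D,S,(C,N,R)));
Locate _0: it is the '(' at position 0 (the 1st '(' reading left to right).
Query: subtree rooted at _0
_0: subtree_size = 1 + 9
  Z: subtree_size = 1 + 0
  _1: subtree_size = 1 + 7
    W: subtree_size = 1 + 0
    D: subtree_size = 1 + 0
    S: subtree_size = 1 + 0
    _2: subtree_size = 1 + 3
      C: subtree_size = 1 + 0
      N: subtree_size = 1 + 0
      R: subtree_size = 1 + 0
Total subtree size of _0: 10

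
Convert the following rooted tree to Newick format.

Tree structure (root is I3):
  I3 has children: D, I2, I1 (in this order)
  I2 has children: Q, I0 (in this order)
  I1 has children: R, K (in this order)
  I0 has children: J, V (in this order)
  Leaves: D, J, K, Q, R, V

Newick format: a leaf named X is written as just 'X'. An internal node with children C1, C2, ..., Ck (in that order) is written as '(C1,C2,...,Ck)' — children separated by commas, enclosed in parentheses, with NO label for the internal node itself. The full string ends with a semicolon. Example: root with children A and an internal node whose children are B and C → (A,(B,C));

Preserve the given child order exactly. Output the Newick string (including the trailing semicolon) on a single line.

Answer: (D,(Q,(J,V)),(R,K));

Derivation:
internal I3 with children ['D', 'I2', 'I1']
  leaf 'D' → 'D'
  internal I2 with children ['Q', 'I0']
    leaf 'Q' → 'Q'
    internal I0 with children ['J', 'V']
      leaf 'J' → 'J'
      leaf 'V' → 'V'
    → '(J,V)'
  → '(Q,(J,V))'
  internal I1 with children ['R', 'K']
    leaf 'R' → 'R'
    leaf 'K' → 'K'
  → '(R,K)'
→ '(D,(Q,(J,V)),(R,K))'
Final: (D,(Q,(J,V)),(R,K));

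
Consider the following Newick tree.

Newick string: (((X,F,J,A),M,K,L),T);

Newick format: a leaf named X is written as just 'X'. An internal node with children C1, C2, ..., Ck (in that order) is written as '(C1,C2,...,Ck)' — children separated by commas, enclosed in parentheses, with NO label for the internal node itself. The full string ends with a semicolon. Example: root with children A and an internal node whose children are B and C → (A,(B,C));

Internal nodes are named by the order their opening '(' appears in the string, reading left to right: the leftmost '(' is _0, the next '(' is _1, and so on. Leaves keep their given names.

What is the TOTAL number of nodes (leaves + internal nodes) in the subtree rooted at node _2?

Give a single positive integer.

Newick: (((X,F,J,A),M,K,L),T);
Locate _2: it is the '(' at position 2 (the 3rd '(' reading left to right).
Query: subtree rooted at _2
_2: subtree_size = 1 + 4
  X: subtree_size = 1 + 0
  F: subtree_size = 1 + 0
  J: subtree_size = 1 + 0
  A: subtree_size = 1 + 0
Total subtree size of _2: 5

Answer: 5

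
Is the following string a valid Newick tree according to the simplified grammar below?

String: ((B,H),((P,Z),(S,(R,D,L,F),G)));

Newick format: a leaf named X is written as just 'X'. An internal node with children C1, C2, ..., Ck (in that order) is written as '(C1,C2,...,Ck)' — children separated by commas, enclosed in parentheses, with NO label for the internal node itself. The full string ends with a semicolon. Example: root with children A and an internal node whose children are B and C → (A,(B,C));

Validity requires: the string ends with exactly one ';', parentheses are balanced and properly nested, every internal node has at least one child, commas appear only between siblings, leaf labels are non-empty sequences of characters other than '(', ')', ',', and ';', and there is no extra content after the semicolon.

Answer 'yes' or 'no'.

Answer: yes

Derivation:
Input: ((B,H),((P,Z),(S,(R,D,L,F),G)));
Paren balance: 6 '(' vs 6 ')' OK
Ends with single ';': True
Full parse: OK
Valid: True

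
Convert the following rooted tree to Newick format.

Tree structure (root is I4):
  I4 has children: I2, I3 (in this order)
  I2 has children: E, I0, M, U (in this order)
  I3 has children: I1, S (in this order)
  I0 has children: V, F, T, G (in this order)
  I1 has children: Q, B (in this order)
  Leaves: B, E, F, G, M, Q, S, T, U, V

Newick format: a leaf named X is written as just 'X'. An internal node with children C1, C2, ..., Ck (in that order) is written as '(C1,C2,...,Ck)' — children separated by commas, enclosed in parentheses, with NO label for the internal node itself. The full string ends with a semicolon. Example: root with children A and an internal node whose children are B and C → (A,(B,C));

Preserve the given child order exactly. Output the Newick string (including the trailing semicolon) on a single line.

internal I4 with children ['I2', 'I3']
  internal I2 with children ['E', 'I0', 'M', 'U']
    leaf 'E' → 'E'
    internal I0 with children ['V', 'F', 'T', 'G']
      leaf 'V' → 'V'
      leaf 'F' → 'F'
      leaf 'T' → 'T'
      leaf 'G' → 'G'
    → '(V,F,T,G)'
    leaf 'M' → 'M'
    leaf 'U' → 'U'
  → '(E,(V,F,T,G),M,U)'
  internal I3 with children ['I1', 'S']
    internal I1 with children ['Q', 'B']
      leaf 'Q' → 'Q'
      leaf 'B' → 'B'
    → '(Q,B)'
    leaf 'S' → 'S'
  → '((Q,B),S)'
→ '((E,(V,F,T,G),M,U),((Q,B),S))'
Final: ((E,(V,F,T,G),M,U),((Q,B),S));

Answer: ((E,(V,F,T,G),M,U),((Q,B),S));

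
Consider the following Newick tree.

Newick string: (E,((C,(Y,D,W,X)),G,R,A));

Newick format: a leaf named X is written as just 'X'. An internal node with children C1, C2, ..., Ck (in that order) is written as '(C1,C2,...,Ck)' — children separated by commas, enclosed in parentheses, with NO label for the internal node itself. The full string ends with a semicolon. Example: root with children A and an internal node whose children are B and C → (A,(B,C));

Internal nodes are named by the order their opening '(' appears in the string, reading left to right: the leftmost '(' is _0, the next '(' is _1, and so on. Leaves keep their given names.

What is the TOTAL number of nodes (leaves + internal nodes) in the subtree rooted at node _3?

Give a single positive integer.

Newick: (E,((C,(Y,D,W,X)),G,R,A));
Locate _3: it is the '(' at position 7 (the 4th '(' reading left to right).
Query: subtree rooted at _3
_3: subtree_size = 1 + 4
  Y: subtree_size = 1 + 0
  D: subtree_size = 1 + 0
  W: subtree_size = 1 + 0
  X: subtree_size = 1 + 0
Total subtree size of _3: 5

Answer: 5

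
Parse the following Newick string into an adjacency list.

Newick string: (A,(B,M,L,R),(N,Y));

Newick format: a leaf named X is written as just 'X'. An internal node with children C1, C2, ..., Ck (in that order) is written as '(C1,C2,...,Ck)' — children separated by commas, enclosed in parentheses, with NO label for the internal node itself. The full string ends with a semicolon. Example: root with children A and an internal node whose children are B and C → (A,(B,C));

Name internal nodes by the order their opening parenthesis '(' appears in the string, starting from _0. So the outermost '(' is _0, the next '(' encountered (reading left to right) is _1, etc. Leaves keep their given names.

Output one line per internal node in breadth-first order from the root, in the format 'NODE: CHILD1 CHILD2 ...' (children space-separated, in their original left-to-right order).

Answer: _0: A _1 _2
_1: B M L R
_2: N Y

Derivation:
Input: (A,(B,M,L,R),(N,Y));
Scanning left-to-right, naming '(' by encounter order:
  pos 0: '(' -> open internal node _0 (depth 1)
  pos 3: '(' -> open internal node _1 (depth 2)
  pos 11: ')' -> close internal node _1 (now at depth 1)
  pos 13: '(' -> open internal node _2 (depth 2)
  pos 17: ')' -> close internal node _2 (now at depth 1)
  pos 18: ')' -> close internal node _0 (now at depth 0)
Total internal nodes: 3
BFS adjacency from root:
  _0: A _1 _2
  _1: B M L R
  _2: N Y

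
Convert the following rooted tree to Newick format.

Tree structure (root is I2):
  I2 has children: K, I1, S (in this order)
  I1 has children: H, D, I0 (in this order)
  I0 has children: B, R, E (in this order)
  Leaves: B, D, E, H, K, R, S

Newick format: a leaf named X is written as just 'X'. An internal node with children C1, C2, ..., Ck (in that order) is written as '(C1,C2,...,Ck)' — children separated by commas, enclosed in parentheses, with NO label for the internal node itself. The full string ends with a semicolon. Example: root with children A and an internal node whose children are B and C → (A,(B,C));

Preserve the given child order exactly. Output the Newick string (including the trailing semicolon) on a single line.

internal I2 with children ['K', 'I1', 'S']
  leaf 'K' → 'K'
  internal I1 with children ['H', 'D', 'I0']
    leaf 'H' → 'H'
    leaf 'D' → 'D'
    internal I0 with children ['B', 'R', 'E']
      leaf 'B' → 'B'
      leaf 'R' → 'R'
      leaf 'E' → 'E'
    → '(B,R,E)'
  → '(H,D,(B,R,E))'
  leaf 'S' → 'S'
→ '(K,(H,D,(B,R,E)),S)'
Final: (K,(H,D,(B,R,E)),S);

Answer: (K,(H,D,(B,R,E)),S);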